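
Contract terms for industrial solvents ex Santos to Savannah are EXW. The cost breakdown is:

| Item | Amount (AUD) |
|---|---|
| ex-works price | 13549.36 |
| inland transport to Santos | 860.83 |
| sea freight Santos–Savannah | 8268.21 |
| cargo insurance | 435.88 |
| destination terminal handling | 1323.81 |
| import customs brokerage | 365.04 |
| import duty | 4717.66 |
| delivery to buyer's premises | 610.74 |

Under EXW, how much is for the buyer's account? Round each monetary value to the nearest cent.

EXW: the seller makes goods available at their premises; the buyer bears all onward costs.
Seller's account: goods 13549.36 = 13549.36
Buyer's account: inland to port 860.83 + freight 8268.21 + insurance 435.88 + destination terminal 1323.81 + brokerage 365.04 + duty 4717.66 + delivery 610.74 = 16582.17

Buyer's account: AUD 16582.17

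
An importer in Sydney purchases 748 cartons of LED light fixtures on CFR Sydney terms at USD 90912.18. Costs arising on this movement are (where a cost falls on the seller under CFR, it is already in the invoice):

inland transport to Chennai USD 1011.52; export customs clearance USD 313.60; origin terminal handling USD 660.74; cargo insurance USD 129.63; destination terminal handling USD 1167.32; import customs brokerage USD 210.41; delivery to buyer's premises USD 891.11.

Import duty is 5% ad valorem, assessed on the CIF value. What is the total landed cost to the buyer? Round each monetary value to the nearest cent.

Total landed cost: USD 97862.74

CFR: the seller pays costs through ocean freight to the destination port, but not insurance.
Already in the invoice (seller's account under CFR): inland to port, export clearance, origin terminal — exclude.
CIF value = CFR price + insurance = 90912.18 + 129.63 = 91041.81
Import duty = 91041.81 × 5% = 4552.09
Buyer bears: insurance 129.63 + destination terminal 1167.32 + brokerage 210.41 + delivery 891.11 + duty 4552.09 = 6950.56
Landed cost = invoice 90912.18 + 6950.56 = 97862.74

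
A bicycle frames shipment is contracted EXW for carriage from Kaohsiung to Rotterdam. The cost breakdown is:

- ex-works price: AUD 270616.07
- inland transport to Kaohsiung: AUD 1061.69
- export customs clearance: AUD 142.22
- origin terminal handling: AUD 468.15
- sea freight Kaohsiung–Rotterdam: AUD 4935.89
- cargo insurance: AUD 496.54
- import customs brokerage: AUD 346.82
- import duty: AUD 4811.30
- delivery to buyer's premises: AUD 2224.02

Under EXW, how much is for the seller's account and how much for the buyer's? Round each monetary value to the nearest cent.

EXW: the seller makes goods available at their premises; the buyer bears all onward costs.
Seller's account: goods 270616.07 = 270616.07
Buyer's account: inland to port 1061.69 + export clearance 142.22 + origin terminal 468.15 + freight 4935.89 + insurance 496.54 + brokerage 346.82 + duty 4811.30 + delivery 2224.02 = 14486.63

Seller: AUD 270616.07; buyer: AUD 14486.63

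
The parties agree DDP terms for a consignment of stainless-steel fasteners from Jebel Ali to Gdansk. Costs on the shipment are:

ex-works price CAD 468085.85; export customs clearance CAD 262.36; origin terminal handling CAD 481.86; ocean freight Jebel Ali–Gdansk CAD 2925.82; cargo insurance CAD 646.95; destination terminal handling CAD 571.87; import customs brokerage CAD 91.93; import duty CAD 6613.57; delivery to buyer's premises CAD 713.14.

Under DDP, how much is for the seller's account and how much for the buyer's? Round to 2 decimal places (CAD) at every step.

Seller: CAD 480393.35; buyer: CAD 0.00

DDP: the seller bears all costs including import duty.
Seller's account: goods 468085.85 + export clearance 262.36 + origin terminal 481.86 + freight 2925.82 + insurance 646.95 + destination terminal 571.87 + brokerage 91.93 + duty 6613.57 + delivery 713.14 = 480393.35
Buyer's account: 0.00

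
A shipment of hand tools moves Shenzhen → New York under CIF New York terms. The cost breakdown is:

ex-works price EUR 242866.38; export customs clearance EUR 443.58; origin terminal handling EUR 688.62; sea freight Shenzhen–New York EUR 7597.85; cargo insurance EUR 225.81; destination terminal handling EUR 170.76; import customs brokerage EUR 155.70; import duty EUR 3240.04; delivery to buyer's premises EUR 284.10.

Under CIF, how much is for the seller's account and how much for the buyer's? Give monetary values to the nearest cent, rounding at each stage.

CIF: the seller pays costs through ocean freight and marine insurance to the destination port.
Seller's account: goods 242866.38 + export clearance 443.58 + origin terminal 688.62 + freight 7597.85 + insurance 225.81 = 251822.24
Buyer's account: destination terminal 170.76 + brokerage 155.70 + duty 3240.04 + delivery 284.10 = 3850.60

Seller: EUR 251822.24; buyer: EUR 3850.60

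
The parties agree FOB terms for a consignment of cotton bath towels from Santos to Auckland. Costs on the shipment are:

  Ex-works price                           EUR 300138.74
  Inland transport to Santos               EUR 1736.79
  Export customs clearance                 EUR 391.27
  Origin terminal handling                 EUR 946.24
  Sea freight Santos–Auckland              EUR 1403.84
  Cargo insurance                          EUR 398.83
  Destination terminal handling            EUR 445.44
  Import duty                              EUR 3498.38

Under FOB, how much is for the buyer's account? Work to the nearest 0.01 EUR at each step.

Buyer's account: EUR 5746.49

FOB: the seller bears costs until goods are on board at the origin port; the buyer bears freight, insurance and all costs thereafter.
Seller's account: goods 300138.74 + inland to port 1736.79 + export clearance 391.27 + origin terminal 946.24 = 303213.04
Buyer's account: freight 1403.84 + insurance 398.83 + destination terminal 445.44 + duty 3498.38 = 5746.49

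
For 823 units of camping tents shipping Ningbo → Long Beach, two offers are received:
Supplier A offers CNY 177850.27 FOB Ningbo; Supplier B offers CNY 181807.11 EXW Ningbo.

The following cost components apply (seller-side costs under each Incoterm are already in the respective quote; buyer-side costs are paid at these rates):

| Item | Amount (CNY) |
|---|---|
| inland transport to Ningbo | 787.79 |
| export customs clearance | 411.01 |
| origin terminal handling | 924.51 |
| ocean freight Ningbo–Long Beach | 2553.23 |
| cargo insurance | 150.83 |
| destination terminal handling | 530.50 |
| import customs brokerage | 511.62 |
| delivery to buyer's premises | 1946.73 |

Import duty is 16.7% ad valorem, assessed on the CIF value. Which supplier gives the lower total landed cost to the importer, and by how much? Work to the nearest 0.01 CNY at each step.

Supplier A (FOB):
CIF value = FOB price + freight + insurance = 177850.27 + 2553.23 + 150.83 = 180554.33
Import duty = 180554.33 × 16.7% = 30152.57
Buyer bears (A): 2553.23 + 150.83 + 530.50 + 511.62 + 1946.73 = 5692.91
Landed cost (A) = invoice 177850.27 + 5692.91 + duty 30152.57 = 213695.75
Supplier B (EXW):
CIF value = EXW price + inland to port + export clearance + origin terminal + freight + insurance = 181807.11 + 787.79 + 411.01 + 924.51 + 2553.23 + 150.83 = 186634.48
Import duty = 186634.48 × 16.7% = 31167.96
Buyer bears (B): 787.79 + 411.01 + 924.51 + 2553.23 + 150.83 + 530.50 + 511.62 + 1946.73 = 7816.22
Landed cost (B) = invoice 181807.11 + 7816.22 + duty 31167.96 = 220791.29
Difference = |213695.75 − 220791.29| = 7095.54

Supplier A is cheaper by CNY 7095.54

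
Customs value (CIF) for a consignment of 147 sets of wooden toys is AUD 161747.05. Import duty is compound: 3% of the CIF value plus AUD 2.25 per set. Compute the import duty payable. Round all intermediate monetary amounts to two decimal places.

Ad valorem component: 161747.05 × 3% = 4852.41
Specific component: 147 × 2.25 = 330.75
Import duty = 4852.41 + 330.75 = 5183.16

Import duty: AUD 5183.16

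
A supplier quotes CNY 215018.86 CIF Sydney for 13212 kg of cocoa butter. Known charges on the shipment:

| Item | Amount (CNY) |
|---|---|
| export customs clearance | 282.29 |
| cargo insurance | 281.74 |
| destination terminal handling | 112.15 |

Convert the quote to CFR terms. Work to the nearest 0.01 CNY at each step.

Not relevant to the conversion: export clearance — on the seller under both CIF and CFR; already in the CIF price and stays in the CFR price. destination terminal — on the buyer under both terms; not part of either seller's price.
From CIF to CFR, the seller no longer bears: insurance.
CFR price = 215018.86 − 281.74 = 214737.12

CFR price: CNY 214737.12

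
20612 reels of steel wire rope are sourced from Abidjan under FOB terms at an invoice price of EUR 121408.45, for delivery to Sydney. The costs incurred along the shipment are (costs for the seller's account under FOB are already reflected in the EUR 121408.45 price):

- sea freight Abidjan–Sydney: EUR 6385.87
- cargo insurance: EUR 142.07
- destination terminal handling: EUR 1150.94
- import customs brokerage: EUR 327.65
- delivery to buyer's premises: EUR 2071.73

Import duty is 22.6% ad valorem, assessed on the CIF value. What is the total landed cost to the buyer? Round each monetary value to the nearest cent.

Total landed cost: EUR 160400.33

FOB: the seller bears costs until goods are on board at the origin port; the buyer bears freight, insurance and all costs thereafter.
CIF value = FOB price + freight + insurance = 121408.45 + 6385.87 + 142.07 = 127936.39
Import duty = 127936.39 × 22.6% = 28913.62
Buyer bears: freight 6385.87 + insurance 142.07 + destination terminal 1150.94 + brokerage 327.65 + delivery 2071.73 + duty 28913.62 = 38991.88
Landed cost = invoice 121408.45 + 38991.88 = 160400.33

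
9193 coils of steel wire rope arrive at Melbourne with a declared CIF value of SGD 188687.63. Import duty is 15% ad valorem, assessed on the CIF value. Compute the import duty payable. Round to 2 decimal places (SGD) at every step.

Import duty: SGD 28303.14

Import duty = 188687.63 × 15% = 28303.14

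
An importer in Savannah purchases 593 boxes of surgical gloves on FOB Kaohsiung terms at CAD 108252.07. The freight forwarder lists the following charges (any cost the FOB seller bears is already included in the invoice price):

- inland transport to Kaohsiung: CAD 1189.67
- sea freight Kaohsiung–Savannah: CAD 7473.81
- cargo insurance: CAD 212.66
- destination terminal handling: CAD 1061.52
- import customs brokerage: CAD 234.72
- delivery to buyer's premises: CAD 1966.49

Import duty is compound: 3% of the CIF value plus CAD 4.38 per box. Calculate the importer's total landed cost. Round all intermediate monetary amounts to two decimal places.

Total landed cost: CAD 125276.77

FOB: the seller bears costs until goods are on board at the origin port; the buyer bears freight, insurance and all costs thereafter.
Already in the invoice (seller's account under FOB): inland to port — exclude.
CIF value = FOB price + freight + insurance = 108252.07 + 7473.81 + 212.66 = 115938.54
Ad valorem component: 115938.54 × 3% = 3478.16
Specific component: 593 × 4.38 = 2597.34
Import duty = 3478.16 + 2597.34 = 6075.50
Buyer bears: freight 7473.81 + insurance 212.66 + destination terminal 1061.52 + brokerage 234.72 + delivery 1966.49 + duty 6075.50 = 17024.70
Landed cost = invoice 108252.07 + 17024.70 = 125276.77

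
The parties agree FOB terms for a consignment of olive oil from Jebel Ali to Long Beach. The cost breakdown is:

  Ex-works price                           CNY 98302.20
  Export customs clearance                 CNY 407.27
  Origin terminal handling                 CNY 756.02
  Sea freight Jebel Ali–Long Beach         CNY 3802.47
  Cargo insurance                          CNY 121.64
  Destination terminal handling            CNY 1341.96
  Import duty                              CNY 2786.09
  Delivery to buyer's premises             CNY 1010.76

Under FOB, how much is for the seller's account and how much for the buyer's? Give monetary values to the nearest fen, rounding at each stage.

Seller: CNY 99465.49; buyer: CNY 9062.92

FOB: the seller bears costs until goods are on board at the origin port; the buyer bears freight, insurance and all costs thereafter.
Seller's account: goods 98302.20 + export clearance 407.27 + origin terminal 756.02 = 99465.49
Buyer's account: freight 3802.47 + insurance 121.64 + destination terminal 1341.96 + duty 2786.09 + delivery 1010.76 = 9062.92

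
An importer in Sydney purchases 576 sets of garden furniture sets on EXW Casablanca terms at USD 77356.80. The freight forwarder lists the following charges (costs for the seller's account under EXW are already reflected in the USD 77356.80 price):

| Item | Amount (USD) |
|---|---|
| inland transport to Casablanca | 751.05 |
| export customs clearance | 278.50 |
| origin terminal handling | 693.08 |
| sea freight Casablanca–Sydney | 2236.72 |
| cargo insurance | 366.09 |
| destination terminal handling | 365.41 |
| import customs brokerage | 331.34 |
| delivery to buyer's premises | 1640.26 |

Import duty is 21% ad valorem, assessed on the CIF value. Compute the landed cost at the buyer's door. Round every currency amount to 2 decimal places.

EXW: the seller makes goods available at their premises; the buyer bears all onward costs.
CIF value = EXW price + inland to port + export clearance + origin terminal + freight + insurance = 77356.80 + 751.05 + 278.50 + 693.08 + 2236.72 + 366.09 = 81682.24
Import duty = 81682.24 × 21% = 17153.27
Buyer bears: inland to port 751.05 + export clearance 278.50 + origin terminal 693.08 + freight 2236.72 + insurance 366.09 + destination terminal 365.41 + brokerage 331.34 + delivery 1640.26 + duty 17153.27 = 23815.72
Landed cost = invoice 77356.80 + 23815.72 = 101172.52

Total landed cost: USD 101172.52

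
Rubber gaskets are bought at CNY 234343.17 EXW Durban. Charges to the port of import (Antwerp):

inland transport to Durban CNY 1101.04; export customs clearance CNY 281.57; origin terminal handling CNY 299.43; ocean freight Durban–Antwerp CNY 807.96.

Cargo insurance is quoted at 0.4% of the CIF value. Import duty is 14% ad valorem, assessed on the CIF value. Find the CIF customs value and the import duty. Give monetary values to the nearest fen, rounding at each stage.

Let C be the CIF value. C = EXW price + pre-shipment costs + freight + 0.4% × C
C − 0.4% × C = 234343.17 + 1101.04 + 281.57 + 299.43 + 807.96
0.996 × C = 236833.17
C = 236833.17 / 0.996 = 237784.31
Insurance premium = 0.4% × 237784.31 = 951.14
Import duty = 237784.31 × 14% = 33289.80

CIF value: CNY 237784.31; import duty: CNY 33289.80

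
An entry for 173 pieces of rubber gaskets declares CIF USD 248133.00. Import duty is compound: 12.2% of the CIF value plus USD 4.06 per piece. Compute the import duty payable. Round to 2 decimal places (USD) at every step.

Import duty: USD 30974.61

Ad valorem component: 248133.00 × 12.2% = 30272.23
Specific component: 173 × 4.06 = 702.38
Import duty = 30272.23 + 702.38 = 30974.61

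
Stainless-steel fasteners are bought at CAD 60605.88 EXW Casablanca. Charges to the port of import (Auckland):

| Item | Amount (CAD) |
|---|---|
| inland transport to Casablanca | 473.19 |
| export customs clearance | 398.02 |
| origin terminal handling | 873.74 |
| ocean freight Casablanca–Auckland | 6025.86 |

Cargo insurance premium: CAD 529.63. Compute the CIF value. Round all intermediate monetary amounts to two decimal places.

CIF value: CAD 68906.32

CIF = EXW price + pre-shipment costs + freight + insurance
CIF = 60605.88 + 473.19 + 398.02 + 873.74 + 6025.86 + 529.63 = 68906.32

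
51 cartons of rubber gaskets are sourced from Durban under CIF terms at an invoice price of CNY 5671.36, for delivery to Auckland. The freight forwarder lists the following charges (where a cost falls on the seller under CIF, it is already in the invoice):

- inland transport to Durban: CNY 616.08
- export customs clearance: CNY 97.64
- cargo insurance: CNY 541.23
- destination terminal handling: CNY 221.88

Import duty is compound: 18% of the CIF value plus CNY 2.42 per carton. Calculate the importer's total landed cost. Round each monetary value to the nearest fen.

CIF: the seller pays costs through ocean freight and marine insurance to the destination port.
Already in the invoice (seller's account under CIF): inland to port, export clearance, insurance — exclude.
The CIF price already equals the CIF value: 5671.36
Ad valorem component: 5671.36 × 18% = 1020.84
Specific component: 51 × 2.42 = 123.42
Import duty = 1020.84 + 123.42 = 1144.26
Buyer bears: destination terminal 221.88 + duty 1144.26 = 1366.14
Landed cost = invoice 5671.36 + 1366.14 = 7037.50

Total landed cost: CNY 7037.50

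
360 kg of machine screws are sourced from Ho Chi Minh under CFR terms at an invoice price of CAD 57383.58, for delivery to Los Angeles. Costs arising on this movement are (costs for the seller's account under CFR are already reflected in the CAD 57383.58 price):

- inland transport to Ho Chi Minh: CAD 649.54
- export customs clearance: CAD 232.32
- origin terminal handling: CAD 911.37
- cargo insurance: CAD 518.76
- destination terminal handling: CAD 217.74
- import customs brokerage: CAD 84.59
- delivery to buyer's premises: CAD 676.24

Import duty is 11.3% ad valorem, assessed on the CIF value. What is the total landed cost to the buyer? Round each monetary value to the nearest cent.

CFR: the seller pays costs through ocean freight to the destination port, but not insurance.
Already in the invoice (seller's account under CFR): inland to port, export clearance, origin terminal — exclude.
CIF value = CFR price + insurance = 57383.58 + 518.76 = 57902.34
Import duty = 57902.34 × 11.3% = 6542.96
Buyer bears: insurance 518.76 + destination terminal 217.74 + brokerage 84.59 + delivery 676.24 + duty 6542.96 = 8040.29
Landed cost = invoice 57383.58 + 8040.29 = 65423.87

Total landed cost: CAD 65423.87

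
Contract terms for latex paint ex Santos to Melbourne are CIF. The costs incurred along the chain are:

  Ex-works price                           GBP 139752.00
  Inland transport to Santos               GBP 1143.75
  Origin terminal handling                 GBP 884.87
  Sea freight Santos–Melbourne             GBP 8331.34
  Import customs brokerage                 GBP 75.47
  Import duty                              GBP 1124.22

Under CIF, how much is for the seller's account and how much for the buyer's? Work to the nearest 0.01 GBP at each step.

CIF: the seller pays costs through ocean freight and marine insurance to the destination port.
Seller's account: goods 139752.00 + inland to port 1143.75 + origin terminal 884.87 + freight 8331.34 = 150111.96
Buyer's account: brokerage 75.47 + duty 1124.22 = 1199.69

Seller: GBP 150111.96; buyer: GBP 1199.69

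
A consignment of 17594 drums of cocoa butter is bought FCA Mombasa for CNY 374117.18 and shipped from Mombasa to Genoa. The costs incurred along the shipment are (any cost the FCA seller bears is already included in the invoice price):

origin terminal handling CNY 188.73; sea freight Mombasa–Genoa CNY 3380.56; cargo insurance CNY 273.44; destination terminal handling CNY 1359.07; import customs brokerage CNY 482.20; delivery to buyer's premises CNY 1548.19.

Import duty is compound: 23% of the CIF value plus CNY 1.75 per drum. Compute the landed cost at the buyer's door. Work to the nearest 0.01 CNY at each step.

FCA: the seller delivers export-cleared goods to the carrier; the buyer bears costs from that point.
CIF value = FCA price + origin terminal + freight + insurance = 374117.18 + 188.73 + 3380.56 + 273.44 = 377959.91
Ad valorem component: 377959.91 × 23% = 86930.78
Specific component: 17594 × 1.75 = 30789.50
Import duty = 86930.78 + 30789.50 = 117720.28
Buyer bears: origin terminal 188.73 + freight 3380.56 + insurance 273.44 + destination terminal 1359.07 + brokerage 482.20 + delivery 1548.19 + duty 117720.28 = 124952.47
Landed cost = invoice 374117.18 + 124952.47 = 499069.65

Total landed cost: CNY 499069.65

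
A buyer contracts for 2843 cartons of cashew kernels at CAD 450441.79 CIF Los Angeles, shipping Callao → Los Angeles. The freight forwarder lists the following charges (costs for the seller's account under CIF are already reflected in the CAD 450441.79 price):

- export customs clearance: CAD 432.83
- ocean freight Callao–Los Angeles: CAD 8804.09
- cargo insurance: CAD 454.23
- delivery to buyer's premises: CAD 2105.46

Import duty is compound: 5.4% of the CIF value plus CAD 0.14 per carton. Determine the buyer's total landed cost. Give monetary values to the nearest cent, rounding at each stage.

CIF: the seller pays costs through ocean freight and marine insurance to the destination port.
Already in the invoice (seller's account under CIF): export clearance, freight, insurance — exclude.
The CIF price already equals the CIF value: 450441.79
Ad valorem component: 450441.79 × 5.4% = 24323.86
Specific component: 2843 × 0.14 = 398.02
Import duty = 24323.86 + 398.02 = 24721.88
Buyer bears: delivery 2105.46 + duty 24721.88 = 26827.34
Landed cost = invoice 450441.79 + 26827.34 = 477269.13

Total landed cost: CAD 477269.13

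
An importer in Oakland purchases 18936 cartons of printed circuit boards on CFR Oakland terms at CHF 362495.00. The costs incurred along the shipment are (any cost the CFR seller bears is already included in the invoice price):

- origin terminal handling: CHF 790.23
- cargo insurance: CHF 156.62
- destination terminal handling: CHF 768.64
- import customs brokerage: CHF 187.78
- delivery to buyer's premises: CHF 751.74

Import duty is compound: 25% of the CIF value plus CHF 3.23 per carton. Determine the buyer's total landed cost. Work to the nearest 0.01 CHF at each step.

CFR: the seller pays costs through ocean freight to the destination port, but not insurance.
Already in the invoice (seller's account under CFR): origin terminal — exclude.
CIF value = CFR price + insurance = 362495.00 + 156.62 = 362651.62
Ad valorem component: 362651.62 × 25% = 90662.91
Specific component: 18936 × 3.23 = 61163.28
Import duty = 90662.91 + 61163.28 = 151826.19
Buyer bears: insurance 156.62 + destination terminal 768.64 + brokerage 187.78 + delivery 751.74 + duty 151826.19 = 153690.97
Landed cost = invoice 362495.00 + 153690.97 = 516185.97

Total landed cost: CHF 516185.97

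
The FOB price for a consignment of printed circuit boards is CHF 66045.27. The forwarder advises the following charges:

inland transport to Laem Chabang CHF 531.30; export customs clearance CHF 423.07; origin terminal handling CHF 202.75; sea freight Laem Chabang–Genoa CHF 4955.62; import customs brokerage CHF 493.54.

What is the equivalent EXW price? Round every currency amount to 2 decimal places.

EXW price: CHF 64888.15

Not relevant to the conversion: freight, brokerage — on the buyer under both terms; not part of either seller's price.
From FOB to EXW, the seller no longer bears: inland to port, export clearance, origin terminal.
EXW price = 66045.27 − 531.30 − 423.07 − 202.75 = 64888.15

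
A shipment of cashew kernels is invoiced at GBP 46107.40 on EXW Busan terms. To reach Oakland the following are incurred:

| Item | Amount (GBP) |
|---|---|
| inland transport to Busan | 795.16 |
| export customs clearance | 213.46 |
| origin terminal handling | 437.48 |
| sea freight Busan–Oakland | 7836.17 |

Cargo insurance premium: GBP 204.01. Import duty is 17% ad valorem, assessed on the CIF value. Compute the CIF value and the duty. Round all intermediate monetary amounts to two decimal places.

CIF value: GBP 55593.68; import duty: GBP 9450.93

CIF = EXW price + pre-shipment costs + freight + insurance
CIF = 46107.40 + 795.16 + 213.46 + 437.48 + 7836.17 + 204.01 = 55593.68
Import duty = 55593.68 × 17% = 9450.93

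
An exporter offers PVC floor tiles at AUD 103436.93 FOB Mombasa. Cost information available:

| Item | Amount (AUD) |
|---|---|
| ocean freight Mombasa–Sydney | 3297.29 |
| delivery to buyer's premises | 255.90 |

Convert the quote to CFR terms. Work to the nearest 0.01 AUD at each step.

Not relevant to the conversion: delivery — on the buyer under both terms; not part of either seller's price.
From FOB to CFR, the seller additionally bears: freight.
CFR price = 103436.93 + 3297.29 = 106734.22

CFR price: AUD 106734.22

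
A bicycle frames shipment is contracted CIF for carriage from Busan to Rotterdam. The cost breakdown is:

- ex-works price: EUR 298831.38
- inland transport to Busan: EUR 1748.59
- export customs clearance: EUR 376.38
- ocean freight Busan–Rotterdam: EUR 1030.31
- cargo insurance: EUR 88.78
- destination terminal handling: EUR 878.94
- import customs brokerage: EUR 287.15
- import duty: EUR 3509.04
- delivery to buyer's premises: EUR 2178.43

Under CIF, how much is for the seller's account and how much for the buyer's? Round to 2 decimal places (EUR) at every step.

CIF: the seller pays costs through ocean freight and marine insurance to the destination port.
Seller's account: goods 298831.38 + inland to port 1748.59 + export clearance 376.38 + freight 1030.31 + insurance 88.78 = 302075.44
Buyer's account: destination terminal 878.94 + brokerage 287.15 + duty 3509.04 + delivery 2178.43 = 6853.56

Seller: EUR 302075.44; buyer: EUR 6853.56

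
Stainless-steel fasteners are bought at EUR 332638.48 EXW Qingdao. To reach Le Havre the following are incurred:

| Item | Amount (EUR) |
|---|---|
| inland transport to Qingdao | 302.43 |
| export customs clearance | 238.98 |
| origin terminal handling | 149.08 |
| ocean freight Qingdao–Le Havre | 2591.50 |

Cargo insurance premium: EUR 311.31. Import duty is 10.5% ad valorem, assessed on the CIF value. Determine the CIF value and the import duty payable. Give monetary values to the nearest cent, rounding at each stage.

CIF value: EUR 336231.78; import duty: EUR 35304.34

CIF = EXW price + pre-shipment costs + freight + insurance
CIF = 332638.48 + 302.43 + 238.98 + 149.08 + 2591.50 + 311.31 = 336231.78
Import duty = 336231.78 × 10.5% = 35304.34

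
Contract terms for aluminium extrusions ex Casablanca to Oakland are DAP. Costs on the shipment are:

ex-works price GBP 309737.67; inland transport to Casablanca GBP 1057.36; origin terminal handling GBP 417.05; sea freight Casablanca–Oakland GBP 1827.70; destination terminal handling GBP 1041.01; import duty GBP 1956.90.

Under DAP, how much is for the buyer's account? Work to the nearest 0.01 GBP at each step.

Buyer's account: GBP 1956.90

DAP: the seller bears all costs to the named destination except import duty and clearance.
Seller's account: goods 309737.67 + inland to port 1057.36 + origin terminal 417.05 + freight 1827.70 + destination terminal 1041.01 = 314080.79
Buyer's account: duty 1956.90 = 1956.90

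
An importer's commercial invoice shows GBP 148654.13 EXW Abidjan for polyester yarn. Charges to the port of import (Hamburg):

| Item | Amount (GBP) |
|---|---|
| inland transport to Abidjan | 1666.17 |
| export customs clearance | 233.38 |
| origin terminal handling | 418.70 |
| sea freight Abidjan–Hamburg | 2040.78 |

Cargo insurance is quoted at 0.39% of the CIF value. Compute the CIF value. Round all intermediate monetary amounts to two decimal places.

Let C be the CIF value. C = EXW price + pre-shipment costs + freight + 0.39% × C
C − 0.39% × C = 148654.13 + 1666.17 + 233.38 + 418.70 + 2040.78
0.9961 × C = 153013.16
C = 153013.16 / 0.9961 = 153612.25
Insurance premium = 0.39% × 153612.25 = 599.09

CIF value: GBP 153612.25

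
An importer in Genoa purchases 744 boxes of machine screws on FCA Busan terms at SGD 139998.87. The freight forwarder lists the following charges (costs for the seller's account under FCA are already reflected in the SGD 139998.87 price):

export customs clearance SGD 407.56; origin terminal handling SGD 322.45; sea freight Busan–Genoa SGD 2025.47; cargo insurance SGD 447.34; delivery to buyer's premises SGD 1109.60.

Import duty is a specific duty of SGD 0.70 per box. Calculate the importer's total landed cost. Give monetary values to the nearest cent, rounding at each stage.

FCA: the seller delivers export-cleared goods to the carrier; the buyer bears costs from that point.
Already in the invoice (seller's account under FCA): export clearance — exclude.
CIF value = FCA price + origin terminal + freight + insurance = 139998.87 + 322.45 + 2025.47 + 447.34 = 142794.13
Import duty = 744 × 0.70 = 520.80
Buyer bears: origin terminal 322.45 + freight 2025.47 + insurance 447.34 + delivery 1109.60 + duty 520.80 = 4425.66
Landed cost = invoice 139998.87 + 4425.66 = 144424.53

Total landed cost: SGD 144424.53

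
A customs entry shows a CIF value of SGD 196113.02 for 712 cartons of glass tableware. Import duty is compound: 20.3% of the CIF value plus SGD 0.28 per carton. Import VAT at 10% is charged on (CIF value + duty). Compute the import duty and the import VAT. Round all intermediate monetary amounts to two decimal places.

Ad valorem component: 196113.02 × 20.3% = 39810.94
Specific component: 712 × 0.28 = 199.36
Import duty = 39810.94 + 199.36 = 40010.30
VAT base = CIF + duty = 196113.02 + 40010.30 = 236123.32
Import VAT = 236123.32 × 10% = 23612.33

Import duty: SGD 40010.30; import VAT: SGD 23612.33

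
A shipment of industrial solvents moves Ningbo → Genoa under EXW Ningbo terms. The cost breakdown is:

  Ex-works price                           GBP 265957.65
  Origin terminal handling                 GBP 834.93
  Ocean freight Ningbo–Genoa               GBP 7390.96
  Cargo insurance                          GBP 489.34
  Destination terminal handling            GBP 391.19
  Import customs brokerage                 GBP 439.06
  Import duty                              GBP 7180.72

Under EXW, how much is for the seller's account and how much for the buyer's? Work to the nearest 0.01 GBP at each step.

EXW: the seller makes goods available at their premises; the buyer bears all onward costs.
Seller's account: goods 265957.65 = 265957.65
Buyer's account: origin terminal 834.93 + freight 7390.96 + insurance 489.34 + destination terminal 391.19 + brokerage 439.06 + duty 7180.72 = 16726.20

Seller: GBP 265957.65; buyer: GBP 16726.20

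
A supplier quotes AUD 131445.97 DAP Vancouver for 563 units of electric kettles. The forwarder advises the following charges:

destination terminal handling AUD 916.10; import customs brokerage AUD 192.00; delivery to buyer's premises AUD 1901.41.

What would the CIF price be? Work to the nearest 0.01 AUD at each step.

Not relevant to the conversion: brokerage — on the buyer under both terms; not part of either seller's price.
From DAP to CIF, the seller no longer bears: destination terminal, delivery.
CIF price = 131445.97 − 916.10 − 1901.41 = 128628.46

CIF price: AUD 128628.46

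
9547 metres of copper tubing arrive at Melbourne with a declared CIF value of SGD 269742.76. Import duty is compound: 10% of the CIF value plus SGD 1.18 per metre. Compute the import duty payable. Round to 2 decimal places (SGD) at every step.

Ad valorem component: 269742.76 × 10% = 26974.28
Specific component: 9547 × 1.18 = 11265.46
Import duty = 26974.28 + 11265.46 = 38239.74

Import duty: SGD 38239.74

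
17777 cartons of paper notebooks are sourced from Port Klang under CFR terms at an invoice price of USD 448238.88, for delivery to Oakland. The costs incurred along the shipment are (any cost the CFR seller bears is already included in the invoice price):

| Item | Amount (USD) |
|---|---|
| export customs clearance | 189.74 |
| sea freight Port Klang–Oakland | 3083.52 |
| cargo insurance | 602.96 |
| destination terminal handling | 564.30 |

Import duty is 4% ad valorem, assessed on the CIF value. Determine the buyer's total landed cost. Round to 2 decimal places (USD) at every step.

Total landed cost: USD 467359.81

CFR: the seller pays costs through ocean freight to the destination port, but not insurance.
Already in the invoice (seller's account under CFR): export clearance, freight — exclude.
CIF value = CFR price + insurance = 448238.88 + 602.96 = 448841.84
Import duty = 448841.84 × 4% = 17953.67
Buyer bears: insurance 602.96 + destination terminal 564.30 + duty 17953.67 = 19120.93
Landed cost = invoice 448238.88 + 19120.93 = 467359.81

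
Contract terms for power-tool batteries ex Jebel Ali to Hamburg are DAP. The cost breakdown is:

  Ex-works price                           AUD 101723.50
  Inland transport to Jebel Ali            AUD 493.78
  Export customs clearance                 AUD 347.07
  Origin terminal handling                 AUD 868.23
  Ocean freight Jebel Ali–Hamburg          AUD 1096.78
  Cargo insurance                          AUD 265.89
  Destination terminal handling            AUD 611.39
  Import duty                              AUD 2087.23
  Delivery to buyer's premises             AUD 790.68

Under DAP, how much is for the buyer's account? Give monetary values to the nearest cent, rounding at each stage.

Buyer's account: AUD 2087.23

DAP: the seller bears all costs to the named destination except import duty and clearance.
Seller's account: goods 101723.50 + inland to port 493.78 + export clearance 347.07 + origin terminal 868.23 + freight 1096.78 + insurance 265.89 + destination terminal 611.39 + delivery 790.68 = 106197.32
Buyer's account: duty 2087.23 = 2087.23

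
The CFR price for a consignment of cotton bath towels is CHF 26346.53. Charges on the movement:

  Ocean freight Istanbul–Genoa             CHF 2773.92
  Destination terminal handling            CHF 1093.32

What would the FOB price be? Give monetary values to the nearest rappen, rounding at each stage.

FOB price: CHF 23572.61

Not relevant to the conversion: destination terminal — on the buyer under both terms; not part of either seller's price.
From CFR to FOB, the seller no longer bears: freight.
FOB price = 26346.53 − 2773.92 = 23572.61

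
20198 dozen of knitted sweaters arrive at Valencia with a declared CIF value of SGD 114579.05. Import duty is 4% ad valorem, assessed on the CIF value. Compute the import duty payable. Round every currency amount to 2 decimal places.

Import duty: SGD 4583.16

Import duty = 114579.05 × 4% = 4583.16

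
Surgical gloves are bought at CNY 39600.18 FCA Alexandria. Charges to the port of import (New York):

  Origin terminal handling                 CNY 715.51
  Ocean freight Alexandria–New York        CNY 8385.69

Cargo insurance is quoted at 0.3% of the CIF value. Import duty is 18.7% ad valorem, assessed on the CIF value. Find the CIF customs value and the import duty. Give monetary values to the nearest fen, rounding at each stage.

CIF value: CNY 48847.92; import duty: CNY 9134.56

Let C be the CIF value. C = FCA price + pre-shipment costs + freight + 0.3% × C
C − 0.3% × C = 39600.18 + 715.51 + 8385.69
0.997 × C = 48701.38
C = 48701.38 / 0.997 = 48847.92
Insurance premium = 0.3% × 48847.92 = 146.54
Import duty = 48847.92 × 18.7% = 9134.56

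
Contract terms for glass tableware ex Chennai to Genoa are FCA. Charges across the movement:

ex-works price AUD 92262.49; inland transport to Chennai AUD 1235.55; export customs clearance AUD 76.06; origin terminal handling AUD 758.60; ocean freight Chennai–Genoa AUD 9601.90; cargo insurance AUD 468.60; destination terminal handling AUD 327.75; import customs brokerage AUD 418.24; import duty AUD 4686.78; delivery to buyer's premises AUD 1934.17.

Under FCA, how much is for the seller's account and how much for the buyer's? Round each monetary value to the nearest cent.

Seller: AUD 93574.10; buyer: AUD 18196.04

FCA: the seller delivers export-cleared goods to the carrier; the buyer bears costs from that point.
Seller's account: goods 92262.49 + inland to port 1235.55 + export clearance 76.06 = 93574.10
Buyer's account: origin terminal 758.60 + freight 9601.90 + insurance 468.60 + destination terminal 327.75 + brokerage 418.24 + duty 4686.78 + delivery 1934.17 = 18196.04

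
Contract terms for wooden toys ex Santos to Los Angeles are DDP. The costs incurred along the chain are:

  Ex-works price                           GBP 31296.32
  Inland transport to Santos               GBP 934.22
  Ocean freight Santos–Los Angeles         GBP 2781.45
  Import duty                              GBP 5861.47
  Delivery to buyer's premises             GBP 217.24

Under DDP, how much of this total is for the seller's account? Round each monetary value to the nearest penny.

Seller's account: GBP 41090.70

DDP: the seller bears all costs including import duty.
Seller's account: goods 31296.32 + inland to port 934.22 + freight 2781.45 + duty 5861.47 + delivery 217.24 = 41090.70
Buyer's account: 0.00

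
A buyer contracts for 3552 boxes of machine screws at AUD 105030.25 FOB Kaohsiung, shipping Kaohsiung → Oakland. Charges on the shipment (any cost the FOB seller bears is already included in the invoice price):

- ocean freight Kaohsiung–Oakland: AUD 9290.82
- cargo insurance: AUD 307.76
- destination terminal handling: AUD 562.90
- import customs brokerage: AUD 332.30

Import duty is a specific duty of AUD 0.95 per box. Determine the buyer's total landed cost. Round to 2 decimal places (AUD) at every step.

FOB: the seller bears costs until goods are on board at the origin port; the buyer bears freight, insurance and all costs thereafter.
CIF value = FOB price + freight + insurance = 105030.25 + 9290.82 + 307.76 = 114628.83
Import duty = 3552 × 0.95 = 3374.40
Buyer bears: freight 9290.82 + insurance 307.76 + destination terminal 562.90 + brokerage 332.30 + duty 3374.40 = 13868.18
Landed cost = invoice 105030.25 + 13868.18 = 118898.43

Total landed cost: AUD 118898.43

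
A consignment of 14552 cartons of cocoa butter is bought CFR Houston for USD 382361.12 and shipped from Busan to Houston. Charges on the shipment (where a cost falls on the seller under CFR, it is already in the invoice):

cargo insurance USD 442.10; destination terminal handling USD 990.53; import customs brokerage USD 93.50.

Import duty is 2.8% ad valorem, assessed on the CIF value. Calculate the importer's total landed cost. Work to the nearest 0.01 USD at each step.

CFR: the seller pays costs through ocean freight to the destination port, but not insurance.
CIF value = CFR price + insurance = 382361.12 + 442.10 = 382803.22
Import duty = 382803.22 × 2.8% = 10718.49
Buyer bears: insurance 442.10 + destination terminal 990.53 + brokerage 93.50 + duty 10718.49 = 12244.62
Landed cost = invoice 382361.12 + 12244.62 = 394605.74

Total landed cost: USD 394605.74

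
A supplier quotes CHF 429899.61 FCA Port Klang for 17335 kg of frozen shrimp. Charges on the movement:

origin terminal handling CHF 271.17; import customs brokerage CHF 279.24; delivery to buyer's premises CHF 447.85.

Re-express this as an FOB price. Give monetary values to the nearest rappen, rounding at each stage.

Not relevant to the conversion: brokerage, delivery — on the buyer under both terms; not part of either seller's price.
From FCA to FOB, the seller additionally bears: origin terminal.
FOB price = 429899.61 + 271.17 = 430170.78

FOB price: CHF 430170.78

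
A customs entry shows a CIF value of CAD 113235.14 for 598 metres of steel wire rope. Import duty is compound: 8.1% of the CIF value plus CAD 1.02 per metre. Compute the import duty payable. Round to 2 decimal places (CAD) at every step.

Ad valorem component: 113235.14 × 8.1% = 9172.05
Specific component: 598 × 1.02 = 609.96
Import duty = 9172.05 + 609.96 = 9782.01

Import duty: CAD 9782.01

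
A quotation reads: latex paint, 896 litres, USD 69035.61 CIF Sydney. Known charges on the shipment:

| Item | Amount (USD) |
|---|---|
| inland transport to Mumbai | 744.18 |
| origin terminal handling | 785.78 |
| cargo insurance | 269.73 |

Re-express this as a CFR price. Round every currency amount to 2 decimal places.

Not relevant to the conversion: origin terminal, inland to port — on the seller under both CIF and CFR; already in the CIF price and stays in the CFR price.
From CIF to CFR, the seller no longer bears: insurance.
CFR price = 69035.61 − 269.73 = 68765.88

CFR price: USD 68765.88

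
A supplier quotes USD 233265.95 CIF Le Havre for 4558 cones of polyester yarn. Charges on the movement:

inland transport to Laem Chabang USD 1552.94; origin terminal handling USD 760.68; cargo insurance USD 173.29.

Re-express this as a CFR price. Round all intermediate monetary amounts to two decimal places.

Not relevant to the conversion: inland to port, origin terminal — on the seller under both CIF and CFR; already in the CIF price and stays in the CFR price.
From CIF to CFR, the seller no longer bears: insurance.
CFR price = 233265.95 − 173.29 = 233092.66

CFR price: USD 233092.66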